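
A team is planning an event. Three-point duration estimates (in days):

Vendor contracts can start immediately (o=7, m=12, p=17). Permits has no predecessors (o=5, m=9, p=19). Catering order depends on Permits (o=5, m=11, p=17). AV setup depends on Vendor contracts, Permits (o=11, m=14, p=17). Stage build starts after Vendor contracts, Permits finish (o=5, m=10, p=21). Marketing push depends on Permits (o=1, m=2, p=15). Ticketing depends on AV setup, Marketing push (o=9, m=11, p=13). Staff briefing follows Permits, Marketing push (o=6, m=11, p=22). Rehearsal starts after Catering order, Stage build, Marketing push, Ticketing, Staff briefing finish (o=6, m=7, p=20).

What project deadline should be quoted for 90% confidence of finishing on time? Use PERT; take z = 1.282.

te_Vendor contracts = (7 + 4·12 + 17)/6 = 72/6 = 12; σ²_Vendor contracts = ((17−7)/6)² = 2.778
te_Permits = (5 + 4·9 + 19)/6 = 60/6 = 10; σ²_Permits = ((19−5)/6)² = 5.444
te_Catering order = (5 + 4·11 + 17)/6 = 66/6 = 11; σ²_Catering order = ((17−5)/6)² = 4.000
te_AV setup = (11 + 4·14 + 17)/6 = 84/6 = 14; σ²_AV setup = ((17−11)/6)² = 1.000
te_Stage build = (5 + 4·10 + 21)/6 = 66/6 = 11; σ²_Stage build = ((21−5)/6)² = 7.111
te_Marketing push = (1 + 4·2 + 15)/6 = 24/6 = 4; σ²_Marketing push = ((15−1)/6)² = 5.444
te_Ticketing = (9 + 4·11 + 13)/6 = 66/6 = 11; σ²_Ticketing = ((13−9)/6)² = 0.444
te_Staff briefing = (6 + 4·11 + 22)/6 = 72/6 = 12; σ²_Staff briefing = ((22−6)/6)² = 7.111
te_Rehearsal = (6 + 4·7 + 20)/6 = 54/6 = 9; σ²_Rehearsal = ((20−6)/6)² = 5.444

Forward pass:
ES_Vendor contracts = 0; EF_Vendor contracts = 12
ES_Permits = 0; EF_Permits = 10
ES_Catering order = 10; EF_Catering order = 10+11 = 21
ES_AV setup = max(EF_Vendor contracts=12, EF_Permits=10) = 12; EF_AV setup = 12+14 = 26
ES_Stage build = max(EF_Vendor contracts=12, EF_Permits=10) = 12; EF_Stage build = 12+11 = 23
ES_Marketing push = 10; EF_Marketing push = 10+4 = 14
ES_Ticketing = max(EF_AV setup=26, EF_Marketing push=14) = 26; EF_Ticketing = 26+11 = 37
ES_Staff briefing = max(EF_Permits=10, EF_Marketing push=14) = 14; EF_Staff briefing = 14+12 = 26
ES_Rehearsal = max(EF_Catering order=21, EF_Stage build=23, EF_Marketing push=14, EF_Ticketing=37, EF_Staff briefing=26) = 37; EF_Rehearsal = 37+9 = 46
Expected project duration μ = 46 days. Critical path: Vendor contracts → AV setup → Ticketing → Rehearsal.

Variance along critical path = 2.778 + 1.000 + 0.444 + 5.444 = 9.667; σ = 3.109 days.
D = μ + z·σ = 46 + 1.282·3.109 = 50.0 days

50.0 days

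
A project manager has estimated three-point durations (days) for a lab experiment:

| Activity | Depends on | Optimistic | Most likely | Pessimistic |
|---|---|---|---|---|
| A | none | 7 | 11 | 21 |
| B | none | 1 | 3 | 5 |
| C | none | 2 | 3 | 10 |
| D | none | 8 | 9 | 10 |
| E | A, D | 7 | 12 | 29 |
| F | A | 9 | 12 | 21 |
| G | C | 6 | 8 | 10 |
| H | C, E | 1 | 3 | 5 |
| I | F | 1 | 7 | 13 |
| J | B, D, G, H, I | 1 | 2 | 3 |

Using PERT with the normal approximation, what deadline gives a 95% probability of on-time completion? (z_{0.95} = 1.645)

40.1 days

te_A = (7 + 4·11 + 21)/6 = 72/6 = 12; σ²_A = ((21−7)/6)² = 5.444
te_B = (1 + 4·3 + 5)/6 = 18/6 = 3; σ²_B = ((5−1)/6)² = 0.444
te_C = (2 + 4·3 + 10)/6 = 24/6 = 4; σ²_C = ((10−2)/6)² = 1.778
te_D = (8 + 4·9 + 10)/6 = 54/6 = 9; σ²_D = ((10−8)/6)² = 0.111
te_E = (7 + 4·12 + 29)/6 = 84/6 = 14; σ²_E = ((29−7)/6)² = 13.444
te_F = (9 + 4·12 + 21)/6 = 78/6 = 13; σ²_F = ((21−9)/6)² = 4.000
te_G = (6 + 4·8 + 10)/6 = 48/6 = 8; σ²_G = ((10−6)/6)² = 0.444
te_H = (1 + 4·3 + 5)/6 = 18/6 = 3; σ²_H = ((5−1)/6)² = 0.444
te_I = (1 + 4·7 + 13)/6 = 42/6 = 7; σ²_I = ((13−1)/6)² = 4.000
te_J = (1 + 4·2 + 3)/6 = 12/6 = 2; σ²_J = ((3−1)/6)² = 0.111

Forward pass:
ES_A = 0; EF_A = 12
ES_B = 0; EF_B = 3
ES_C = 0; EF_C = 4
ES_D = 0; EF_D = 9
ES_E = max(EF_A=12, EF_D=9) = 12; EF_E = 12+14 = 26
ES_F = 12; EF_F = 12+13 = 25
ES_G = 4; EF_G = 4+8 = 12
ES_H = max(EF_C=4, EF_E=26) = 26; EF_H = 26+3 = 29
ES_I = 25; EF_I = 25+7 = 32
ES_J = max(EF_B=3, EF_D=9, EF_G=12, EF_H=29, EF_I=32) = 32; EF_J = 32+2 = 34
Expected project duration μ = 34 days. Critical path: A → F → I → J.

Variance along critical path = 5.444 + 4.000 + 4.000 + 0.111 = 13.556; σ = 3.682 days.
D = μ + z·σ = 34 + 1.645·3.682 = 40.1 days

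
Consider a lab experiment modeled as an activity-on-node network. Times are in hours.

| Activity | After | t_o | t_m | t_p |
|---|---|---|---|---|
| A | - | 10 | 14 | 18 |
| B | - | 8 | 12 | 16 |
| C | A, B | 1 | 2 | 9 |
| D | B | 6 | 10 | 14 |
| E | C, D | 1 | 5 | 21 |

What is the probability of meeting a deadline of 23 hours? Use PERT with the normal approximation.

0.059

te_A = (10 + 4·14 + 18)/6 = 84/6 = 14; σ²_A = ((18−10)/6)² = 1.778
te_B = (8 + 4·12 + 16)/6 = 72/6 = 12; σ²_B = ((16−8)/6)² = 1.778
te_C = (1 + 4·2 + 9)/6 = 18/6 = 3; σ²_C = ((9−1)/6)² = 1.778
te_D = (6 + 4·10 + 14)/6 = 60/6 = 10; σ²_D = ((14−6)/6)² = 1.778
te_E = (1 + 4·5 + 21)/6 = 42/6 = 7; σ²_E = ((21−1)/6)² = 11.111

Forward pass:
ES_A = 0; EF_A = 14
ES_B = 0; EF_B = 12
ES_C = max(EF_A=14, EF_B=12) = 14; EF_C = 14+3 = 17
ES_D = 12; EF_D = 12+10 = 22
ES_E = max(EF_C=17, EF_D=22) = 22; EF_E = 22+7 = 29
Expected project duration μ = 29 hours. Critical path: B → D → E.

Variance along critical path = 1.778 + 1.778 + 11.111 = 14.667; σ = √14.667 = 3.830 hours.
Z = (23 − 29) / 3.830 = -1.567
P(T ≤ 23) = Φ(-1.567) ≈ 0.059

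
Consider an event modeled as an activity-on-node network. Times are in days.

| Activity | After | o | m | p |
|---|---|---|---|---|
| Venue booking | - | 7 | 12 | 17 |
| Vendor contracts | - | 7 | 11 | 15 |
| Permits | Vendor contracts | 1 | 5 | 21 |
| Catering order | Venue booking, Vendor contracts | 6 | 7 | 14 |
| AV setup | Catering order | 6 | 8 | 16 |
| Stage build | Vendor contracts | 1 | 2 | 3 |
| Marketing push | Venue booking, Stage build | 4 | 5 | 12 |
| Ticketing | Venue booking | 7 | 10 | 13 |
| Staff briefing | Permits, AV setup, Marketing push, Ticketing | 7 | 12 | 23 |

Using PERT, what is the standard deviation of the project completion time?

3.80 days

te_Venue booking = (7 + 4·12 + 17)/6 = 72/6 = 12; σ²_Venue booking = ((17−7)/6)² = 2.778
te_Vendor contracts = (7 + 4·11 + 15)/6 = 66/6 = 11; σ²_Vendor contracts = ((15−7)/6)² = 1.778
te_Permits = (1 + 4·5 + 21)/6 = 42/6 = 7; σ²_Permits = ((21−1)/6)² = 11.111
te_Catering order = (6 + 4·7 + 14)/6 = 48/6 = 8; σ²_Catering order = ((14−6)/6)² = 1.778
te_AV setup = (6 + 4·8 + 16)/6 = 54/6 = 9; σ²_AV setup = ((16−6)/6)² = 2.778
te_Stage build = (1 + 4·2 + 3)/6 = 12/6 = 2; σ²_Stage build = ((3−1)/6)² = 0.111
te_Marketing push = (4 + 4·5 + 12)/6 = 36/6 = 6; σ²_Marketing push = ((12−4)/6)² = 1.778
te_Ticketing = (7 + 4·10 + 13)/6 = 60/6 = 10; σ²_Ticketing = ((13−7)/6)² = 1.000
te_Staff briefing = (7 + 4·12 + 23)/6 = 78/6 = 13; σ²_Staff briefing = ((23−7)/6)² = 7.111

Forward pass:
ES_Venue booking = 0; EF_Venue booking = 12
ES_Vendor contracts = 0; EF_Vendor contracts = 11
ES_Permits = 11; EF_Permits = 11+7 = 18
ES_Catering order = max(EF_Venue booking=12, EF_Vendor contracts=11) = 12; EF_Catering order = 12+8 = 20
ES_AV setup = 20; EF_AV setup = 20+9 = 29
ES_Stage build = 11; EF_Stage build = 11+2 = 13
ES_Marketing push = max(EF_Venue booking=12, EF_Stage build=13) = 13; EF_Marketing push = 13+6 = 19
ES_Ticketing = 12; EF_Ticketing = 12+10 = 22
ES_Staff briefing = max(EF_Permits=18, EF_AV setup=29, EF_Marketing push=19, EF_Ticketing=22) = 29; EF_Staff briefing = 29+13 = 42
Expected project duration μ = 42 days. Critical path: Venue booking → Catering order → AV setup → Staff briefing.

Variance along critical path = 2.778 + 1.778 + 2.778 + 7.111 = 14.444
σ = √14.444 = 3.801 days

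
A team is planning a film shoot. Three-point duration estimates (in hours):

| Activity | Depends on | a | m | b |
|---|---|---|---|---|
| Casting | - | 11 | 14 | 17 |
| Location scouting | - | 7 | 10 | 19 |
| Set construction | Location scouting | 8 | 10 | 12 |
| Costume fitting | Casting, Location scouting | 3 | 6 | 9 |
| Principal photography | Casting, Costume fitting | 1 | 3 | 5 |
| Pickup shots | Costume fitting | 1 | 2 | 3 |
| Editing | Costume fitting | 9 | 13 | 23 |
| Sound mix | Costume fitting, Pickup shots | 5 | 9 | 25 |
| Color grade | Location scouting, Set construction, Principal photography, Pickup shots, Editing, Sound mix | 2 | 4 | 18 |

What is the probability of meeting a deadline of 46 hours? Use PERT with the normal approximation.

0.942

te_Casting = (11 + 4·14 + 17)/6 = 84/6 = 14; σ²_Casting = ((17−11)/6)² = 1.000
te_Location scouting = (7 + 4·10 + 19)/6 = 66/6 = 11; σ²_Location scouting = ((19−7)/6)² = 4.000
te_Set construction = (8 + 4·10 + 12)/6 = 60/6 = 10; σ²_Set construction = ((12−8)/6)² = 0.444
te_Costume fitting = (3 + 4·6 + 9)/6 = 36/6 = 6; σ²_Costume fitting = ((9−3)/6)² = 1.000
te_Principal photography = (1 + 4·3 + 5)/6 = 18/6 = 3; σ²_Principal photography = ((5−1)/6)² = 0.444
te_Pickup shots = (1 + 4·2 + 3)/6 = 12/6 = 2; σ²_Pickup shots = ((3−1)/6)² = 0.111
te_Editing = (9 + 4·13 + 23)/6 = 84/6 = 14; σ²_Editing = ((23−9)/6)² = 5.444
te_Sound mix = (5 + 4·9 + 25)/6 = 66/6 = 11; σ²_Sound mix = ((25−5)/6)² = 11.111
te_Color grade = (2 + 4·4 + 18)/6 = 36/6 = 6; σ²_Color grade = ((18−2)/6)² = 7.111

Forward pass:
ES_Casting = 0; EF_Casting = 14
ES_Location scouting = 0; EF_Location scouting = 11
ES_Set construction = 11; EF_Set construction = 11+10 = 21
ES_Costume fitting = max(EF_Casting=14, EF_Location scouting=11) = 14; EF_Costume fitting = 14+6 = 20
ES_Principal photography = max(EF_Casting=14, EF_Costume fitting=20) = 20; EF_Principal photography = 20+3 = 23
ES_Pickup shots = 20; EF_Pickup shots = 20+2 = 22
ES_Editing = 20; EF_Editing = 20+14 = 34
ES_Sound mix = max(EF_Costume fitting=20, EF_Pickup shots=22) = 22; EF_Sound mix = 22+11 = 33
ES_Color grade = max(EF_Location scouting=11, EF_Set construction=21, EF_Principal photography=23, EF_Pickup shots=22, EF_Editing=34, EF_Sound mix=33) = 34; EF_Color grade = 34+6 = 40
Expected project duration μ = 40 hours. Critical path: Casting → Costume fitting → Editing → Color grade.

Variance along critical path = 1.000 + 1.000 + 5.444 + 7.111 = 14.556; σ = √14.556 = 3.815 hours.
Z = (46 − 40) / 3.815 = 1.573
P(T ≤ 46) = Φ(1.573) ≈ 0.942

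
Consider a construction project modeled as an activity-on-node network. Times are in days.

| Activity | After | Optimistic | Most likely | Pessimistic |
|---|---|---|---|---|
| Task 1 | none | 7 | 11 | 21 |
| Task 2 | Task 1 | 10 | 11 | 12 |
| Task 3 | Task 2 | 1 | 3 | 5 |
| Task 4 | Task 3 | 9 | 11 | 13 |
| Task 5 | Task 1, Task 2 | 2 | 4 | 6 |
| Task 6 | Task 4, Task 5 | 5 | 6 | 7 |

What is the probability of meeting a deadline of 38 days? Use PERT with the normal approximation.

te_Task 1 = (7 + 4·11 + 21)/6 = 72/6 = 12; σ²_Task 1 = ((21−7)/6)² = 5.444
te_Task 2 = (10 + 4·11 + 12)/6 = 66/6 = 11; σ²_Task 2 = ((12−10)/6)² = 0.111
te_Task 3 = (1 + 4·3 + 5)/6 = 18/6 = 3; σ²_Task 3 = ((5−1)/6)² = 0.444
te_Task 4 = (9 + 4·11 + 13)/6 = 66/6 = 11; σ²_Task 4 = ((13−9)/6)² = 0.444
te_Task 5 = (2 + 4·4 + 6)/6 = 24/6 = 4; σ²_Task 5 = ((6−2)/6)² = 0.444
te_Task 6 = (5 + 4·6 + 7)/6 = 36/6 = 6; σ²_Task 6 = ((7−5)/6)² = 0.111

Forward pass:
ES_Task 1 = 0; EF_Task 1 = 12
ES_Task 2 = 12; EF_Task 2 = 12+11 = 23
ES_Task 3 = 23; EF_Task 3 = 23+3 = 26
ES_Task 4 = 26; EF_Task 4 = 26+11 = 37
ES_Task 5 = max(EF_Task 1=12, EF_Task 2=23) = 23; EF_Task 5 = 23+4 = 27
ES_Task 6 = max(EF_Task 4=37, EF_Task 5=27) = 37; EF_Task 6 = 37+6 = 43
Expected project duration μ = 43 days. Critical path: Task 1 → Task 2 → Task 3 → Task 4 → Task 6.

Variance along critical path = 5.444 + 0.111 + 0.444 + 0.444 + 0.111 = 6.556; σ = √6.556 = 2.560 days.
Z = (38 − 43) / 2.560 = -1.953
P(T ≤ 38) = Φ(-1.953) ≈ 0.025

0.025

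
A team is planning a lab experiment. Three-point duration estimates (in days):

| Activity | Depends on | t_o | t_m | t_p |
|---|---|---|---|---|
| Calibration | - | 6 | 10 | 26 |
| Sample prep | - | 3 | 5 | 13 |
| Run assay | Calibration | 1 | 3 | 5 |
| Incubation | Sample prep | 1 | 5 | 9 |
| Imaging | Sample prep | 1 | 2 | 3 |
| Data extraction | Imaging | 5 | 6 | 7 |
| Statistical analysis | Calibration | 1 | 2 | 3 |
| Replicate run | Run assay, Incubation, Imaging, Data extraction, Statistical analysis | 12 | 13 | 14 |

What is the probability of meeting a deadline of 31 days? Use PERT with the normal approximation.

te_Calibration = (6 + 4·10 + 26)/6 = 72/6 = 12; σ²_Calibration = ((26−6)/6)² = 11.111
te_Sample prep = (3 + 4·5 + 13)/6 = 36/6 = 6; σ²_Sample prep = ((13−3)/6)² = 2.778
te_Run assay = (1 + 4·3 + 5)/6 = 18/6 = 3; σ²_Run assay = ((5−1)/6)² = 0.444
te_Incubation = (1 + 4·5 + 9)/6 = 30/6 = 5; σ²_Incubation = ((9−1)/6)² = 1.778
te_Imaging = (1 + 4·2 + 3)/6 = 12/6 = 2; σ²_Imaging = ((3−1)/6)² = 0.111
te_Data extraction = (5 + 4·6 + 7)/6 = 36/6 = 6; σ²_Data extraction = ((7−5)/6)² = 0.111
te_Statistical analysis = (1 + 4·2 + 3)/6 = 12/6 = 2; σ²_Statistical analysis = ((3−1)/6)² = 0.111
te_Replicate run = (12 + 4·13 + 14)/6 = 78/6 = 13; σ²_Replicate run = ((14−12)/6)² = 0.111

Forward pass:
ES_Calibration = 0; EF_Calibration = 12
ES_Sample prep = 0; EF_Sample prep = 6
ES_Run assay = 12; EF_Run assay = 12+3 = 15
ES_Incubation = 6; EF_Incubation = 6+5 = 11
ES_Imaging = 6; EF_Imaging = 6+2 = 8
ES_Data extraction = 8; EF_Data extraction = 8+6 = 14
ES_Statistical analysis = 12; EF_Statistical analysis = 12+2 = 14
ES_Replicate run = max(EF_Run assay=15, EF_Incubation=11, EF_Imaging=8, EF_Data extraction=14, EF_Statistical analysis=14) = 15; EF_Replicate run = 15+13 = 28
Expected project duration μ = 28 days. Critical path: Calibration → Run assay → Replicate run.

Variance along critical path = 11.111 + 0.444 + 0.111 = 11.667; σ = √11.667 = 3.416 days.
Z = (31 − 28) / 3.416 = 0.878
P(T ≤ 31) = Φ(0.878) ≈ 0.810

0.810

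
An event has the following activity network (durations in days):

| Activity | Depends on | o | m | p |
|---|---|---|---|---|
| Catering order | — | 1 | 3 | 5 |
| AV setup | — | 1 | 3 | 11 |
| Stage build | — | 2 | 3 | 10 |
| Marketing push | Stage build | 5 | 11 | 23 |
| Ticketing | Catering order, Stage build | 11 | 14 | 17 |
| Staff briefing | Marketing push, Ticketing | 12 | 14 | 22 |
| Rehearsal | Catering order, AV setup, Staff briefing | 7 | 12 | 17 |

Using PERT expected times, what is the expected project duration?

te_Catering order = (1 + 4·3 + 5)/6 = 18/6 = 3
te_AV setup = (1 + 4·3 + 11)/6 = 24/6 = 4
te_Stage build = (2 + 4·3 + 10)/6 = 24/6 = 4
te_Marketing push = (5 + 4·11 + 23)/6 = 72/6 = 12
te_Ticketing = (11 + 4·14 + 17)/6 = 84/6 = 14
te_Staff briefing = (12 + 4·14 + 22)/6 = 90/6 = 15
te_Rehearsal = (7 + 4·12 + 17)/6 = 72/6 = 12

Forward pass:
ES_Catering order = 0; EF_Catering order = 3
ES_AV setup = 0; EF_AV setup = 4
ES_Stage build = 0; EF_Stage build = 4
ES_Marketing push = 4; EF_Marketing push = 4+12 = 16
ES_Ticketing = max(EF_Catering order=3, EF_Stage build=4) = 4; EF_Ticketing = 4+14 = 18
ES_Staff briefing = max(EF_Marketing push=16, EF_Ticketing=18) = 18; EF_Staff briefing = 18+15 = 33
ES_Rehearsal = max(EF_Catering order=3, EF_AV setup=4, EF_Staff briefing=33) = 33; EF_Rehearsal = 33+12 = 45
Expected project duration μ = 45 days. Critical path: Stage build → Ticketing → Staff briefing → Rehearsal.

45 days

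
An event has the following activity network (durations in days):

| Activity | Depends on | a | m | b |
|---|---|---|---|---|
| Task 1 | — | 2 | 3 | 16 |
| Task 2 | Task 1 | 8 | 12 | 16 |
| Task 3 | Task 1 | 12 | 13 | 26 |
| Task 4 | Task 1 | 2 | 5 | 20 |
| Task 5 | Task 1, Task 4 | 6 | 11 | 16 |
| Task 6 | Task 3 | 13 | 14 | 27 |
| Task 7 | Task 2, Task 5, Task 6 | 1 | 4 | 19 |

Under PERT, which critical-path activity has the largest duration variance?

Task 7

te_Task 1 = (2 + 4·3 + 16)/6 = 30/6 = 5; σ²_Task 1 = ((16−2)/6)² = 5.444
te_Task 2 = (8 + 4·12 + 16)/6 = 72/6 = 12; σ²_Task 2 = ((16−8)/6)² = 1.778
te_Task 3 = (12 + 4·13 + 26)/6 = 90/6 = 15; σ²_Task 3 = ((26−12)/6)² = 5.444
te_Task 4 = (2 + 4·5 + 20)/6 = 42/6 = 7; σ²_Task 4 = ((20−2)/6)² = 9.000
te_Task 5 = (6 + 4·11 + 16)/6 = 66/6 = 11; σ²_Task 5 = ((16−6)/6)² = 2.778
te_Task 6 = (13 + 4·14 + 27)/6 = 96/6 = 16; σ²_Task 6 = ((27−13)/6)² = 5.444
te_Task 7 = (1 + 4·4 + 19)/6 = 36/6 = 6; σ²_Task 7 = ((19−1)/6)² = 9.000

Forward pass:
ES_Task 1 = 0; EF_Task 1 = 5
ES_Task 2 = 5; EF_Task 2 = 5+12 = 17
ES_Task 3 = 5; EF_Task 3 = 5+15 = 20
ES_Task 4 = 5; EF_Task 4 = 5+7 = 12
ES_Task 5 = max(EF_Task 1=5, EF_Task 4=12) = 12; EF_Task 5 = 12+11 = 23
ES_Task 6 = 20; EF_Task 6 = 20+16 = 36
ES_Task 7 = max(EF_Task 2=17, EF_Task 5=23, EF_Task 6=36) = 36; EF_Task 7 = 36+6 = 42
Expected project duration μ = 42 days. Critical path: Task 1 → Task 3 → Task 6 → Task 7.

Variances on critical path: σ²_Task 1=5.444, σ²_Task 3=5.444, σ²_Task 6=5.444, σ²_Task 7=9.000.
Largest is σ²_Task 7 = 9.000.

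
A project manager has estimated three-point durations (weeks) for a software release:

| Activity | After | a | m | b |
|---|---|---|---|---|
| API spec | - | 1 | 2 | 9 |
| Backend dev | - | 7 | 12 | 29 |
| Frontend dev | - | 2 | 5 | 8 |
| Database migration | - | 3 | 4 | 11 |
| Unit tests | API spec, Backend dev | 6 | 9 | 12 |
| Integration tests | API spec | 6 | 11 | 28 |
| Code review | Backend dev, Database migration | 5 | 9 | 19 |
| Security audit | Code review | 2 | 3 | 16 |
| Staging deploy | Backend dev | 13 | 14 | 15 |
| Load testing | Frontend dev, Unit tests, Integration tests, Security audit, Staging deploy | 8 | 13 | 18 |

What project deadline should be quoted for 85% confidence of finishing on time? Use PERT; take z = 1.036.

47.4 weeks

te_API spec = (1 + 4·2 + 9)/6 = 18/6 = 3; σ²_API spec = ((9−1)/6)² = 1.778
te_Backend dev = (7 + 4·12 + 29)/6 = 84/6 = 14; σ²_Backend dev = ((29−7)/6)² = 13.444
te_Frontend dev = (2 + 4·5 + 8)/6 = 30/6 = 5; σ²_Frontend dev = ((8−2)/6)² = 1.000
te_Database migration = (3 + 4·4 + 11)/6 = 30/6 = 5; σ²_Database migration = ((11−3)/6)² = 1.778
te_Unit tests = (6 + 4·9 + 12)/6 = 54/6 = 9; σ²_Unit tests = ((12−6)/6)² = 1.000
te_Integration tests = (6 + 4·11 + 28)/6 = 78/6 = 13; σ²_Integration tests = ((28−6)/6)² = 13.444
te_Code review = (5 + 4·9 + 19)/6 = 60/6 = 10; σ²_Code review = ((19−5)/6)² = 5.444
te_Security audit = (2 + 4·3 + 16)/6 = 30/6 = 5; σ²_Security audit = ((16−2)/6)² = 5.444
te_Staging deploy = (13 + 4·14 + 15)/6 = 84/6 = 14; σ²_Staging deploy = ((15−13)/6)² = 0.111
te_Load testing = (8 + 4·13 + 18)/6 = 78/6 = 13; σ²_Load testing = ((18−8)/6)² = 2.778

Forward pass:
ES_API spec = 0; EF_API spec = 3
ES_Backend dev = 0; EF_Backend dev = 14
ES_Frontend dev = 0; EF_Frontend dev = 5
ES_Database migration = 0; EF_Database migration = 5
ES_Unit tests = max(EF_API spec=3, EF_Backend dev=14) = 14; EF_Unit tests = 14+9 = 23
ES_Integration tests = 3; EF_Integration tests = 3+13 = 16
ES_Code review = max(EF_Backend dev=14, EF_Database migration=5) = 14; EF_Code review = 14+10 = 24
ES_Security audit = 24; EF_Security audit = 24+5 = 29
ES_Staging deploy = 14; EF_Staging deploy = 14+14 = 28
ES_Load testing = max(EF_Frontend dev=5, EF_Unit tests=23, EF_Integration tests=16, EF_Security audit=29, EF_Staging deploy=28) = 29; EF_Load testing = 29+13 = 42
Expected project duration μ = 42 weeks. Critical path: Backend dev → Code review → Security audit → Load testing.

Variance along critical path = 13.444 + 5.444 + 5.444 + 2.778 = 27.111; σ = 5.207 weeks.
D = μ + z·σ = 42 + 1.036·5.207 = 47.4 weeks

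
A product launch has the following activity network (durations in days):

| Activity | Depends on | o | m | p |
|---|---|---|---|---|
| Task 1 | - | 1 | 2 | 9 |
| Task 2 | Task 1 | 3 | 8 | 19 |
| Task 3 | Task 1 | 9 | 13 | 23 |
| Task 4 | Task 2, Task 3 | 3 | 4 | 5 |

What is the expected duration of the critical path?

21 days

te_Task 1 = (1 + 4·2 + 9)/6 = 18/6 = 3
te_Task 2 = (3 + 4·8 + 19)/6 = 54/6 = 9
te_Task 3 = (9 + 4·13 + 23)/6 = 84/6 = 14
te_Task 4 = (3 + 4·4 + 5)/6 = 24/6 = 4

Forward pass:
ES_Task 1 = 0; EF_Task 1 = 3
ES_Task 2 = 3; EF_Task 2 = 3+9 = 12
ES_Task 3 = 3; EF_Task 3 = 3+14 = 17
ES_Task 4 = max(EF_Task 2=12, EF_Task 3=17) = 17; EF_Task 4 = 17+4 = 21
Expected project duration μ = 21 days. Critical path: Task 1 → Task 3 → Task 4.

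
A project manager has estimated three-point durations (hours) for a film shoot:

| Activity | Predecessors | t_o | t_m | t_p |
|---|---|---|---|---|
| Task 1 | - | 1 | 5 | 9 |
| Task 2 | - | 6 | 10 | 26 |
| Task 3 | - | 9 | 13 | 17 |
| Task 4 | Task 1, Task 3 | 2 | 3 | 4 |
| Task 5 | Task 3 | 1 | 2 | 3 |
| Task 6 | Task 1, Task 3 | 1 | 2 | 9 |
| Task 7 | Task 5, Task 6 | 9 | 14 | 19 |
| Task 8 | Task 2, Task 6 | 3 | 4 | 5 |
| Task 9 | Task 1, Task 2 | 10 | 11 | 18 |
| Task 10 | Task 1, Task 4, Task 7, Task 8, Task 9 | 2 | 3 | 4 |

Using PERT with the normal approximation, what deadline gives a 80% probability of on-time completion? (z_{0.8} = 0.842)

te_Task 1 = (1 + 4·5 + 9)/6 = 30/6 = 5; σ²_Task 1 = ((9−1)/6)² = 1.778
te_Task 2 = (6 + 4·10 + 26)/6 = 72/6 = 12; σ²_Task 2 = ((26−6)/6)² = 11.111
te_Task 3 = (9 + 4·13 + 17)/6 = 78/6 = 13; σ²_Task 3 = ((17−9)/6)² = 1.778
te_Task 4 = (2 + 4·3 + 4)/6 = 18/6 = 3; σ²_Task 4 = ((4−2)/6)² = 0.111
te_Task 5 = (1 + 4·2 + 3)/6 = 12/6 = 2; σ²_Task 5 = ((3−1)/6)² = 0.111
te_Task 6 = (1 + 4·2 + 9)/6 = 18/6 = 3; σ²_Task 6 = ((9−1)/6)² = 1.778
te_Task 7 = (9 + 4·14 + 19)/6 = 84/6 = 14; σ²_Task 7 = ((19−9)/6)² = 2.778
te_Task 8 = (3 + 4·4 + 5)/6 = 24/6 = 4; σ²_Task 8 = ((5−3)/6)² = 0.111
te_Task 9 = (10 + 4·11 + 18)/6 = 72/6 = 12; σ²_Task 9 = ((18−10)/6)² = 1.778
te_Task 10 = (2 + 4·3 + 4)/6 = 18/6 = 3; σ²_Task 10 = ((4−2)/6)² = 0.111

Forward pass:
ES_Task 1 = 0; EF_Task 1 = 5
ES_Task 2 = 0; EF_Task 2 = 12
ES_Task 3 = 0; EF_Task 3 = 13
ES_Task 4 = max(EF_Task 1=5, EF_Task 3=13) = 13; EF_Task 4 = 13+3 = 16
ES_Task 5 = 13; EF_Task 5 = 13+2 = 15
ES_Task 6 = max(EF_Task 1=5, EF_Task 3=13) = 13; EF_Task 6 = 13+3 = 16
ES_Task 7 = max(EF_Task 5=15, EF_Task 6=16) = 16; EF_Task 7 = 16+14 = 30
ES_Task 8 = max(EF_Task 2=12, EF_Task 6=16) = 16; EF_Task 8 = 16+4 = 20
ES_Task 9 = max(EF_Task 1=5, EF_Task 2=12) = 12; EF_Task 9 = 12+12 = 24
ES_Task 10 = max(EF_Task 1=5, EF_Task 4=16, EF_Task 7=30, EF_Task 8=20, EF_Task 9=24) = 30; EF_Task 10 = 30+3 = 33
Expected project duration μ = 33 hours. Critical path: Task 3 → Task 6 → Task 7 → Task 10.

Variance along critical path = 1.778 + 1.778 + 2.778 + 0.111 = 6.444; σ = 2.539 hours.
D = μ + z·σ = 33 + 0.842·2.539 = 35.1 hours

35.1 hours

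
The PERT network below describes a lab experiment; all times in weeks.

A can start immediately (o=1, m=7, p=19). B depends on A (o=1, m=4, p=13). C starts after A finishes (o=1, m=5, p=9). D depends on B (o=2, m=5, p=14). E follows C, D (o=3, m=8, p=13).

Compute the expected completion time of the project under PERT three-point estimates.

27 weeks

te_A = (1 + 4·7 + 19)/6 = 48/6 = 8
te_B = (1 + 4·4 + 13)/6 = 30/6 = 5
te_C = (1 + 4·5 + 9)/6 = 30/6 = 5
te_D = (2 + 4·5 + 14)/6 = 36/6 = 6
te_E = (3 + 4·8 + 13)/6 = 48/6 = 8

Forward pass:
ES_A = 0; EF_A = 8
ES_B = 8; EF_B = 8+5 = 13
ES_C = 8; EF_C = 8+5 = 13
ES_D = 13; EF_D = 13+6 = 19
ES_E = max(EF_C=13, EF_D=19) = 19; EF_E = 19+8 = 27
Expected project duration μ = 27 weeks. Critical path: A → B → D → E.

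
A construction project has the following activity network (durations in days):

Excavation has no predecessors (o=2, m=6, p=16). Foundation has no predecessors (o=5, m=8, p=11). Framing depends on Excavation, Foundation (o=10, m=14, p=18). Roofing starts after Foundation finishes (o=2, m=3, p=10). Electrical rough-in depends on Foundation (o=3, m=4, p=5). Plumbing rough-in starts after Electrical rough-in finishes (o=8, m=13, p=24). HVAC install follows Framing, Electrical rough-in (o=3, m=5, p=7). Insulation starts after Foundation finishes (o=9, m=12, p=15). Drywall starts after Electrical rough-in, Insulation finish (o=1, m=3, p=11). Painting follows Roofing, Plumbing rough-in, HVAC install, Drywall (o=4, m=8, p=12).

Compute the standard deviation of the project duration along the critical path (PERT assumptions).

2.24 days

te_Excavation = (2 + 4·6 + 16)/6 = 42/6 = 7; σ²_Excavation = ((16−2)/6)² = 5.444
te_Foundation = (5 + 4·8 + 11)/6 = 48/6 = 8; σ²_Foundation = ((11−5)/6)² = 1.000
te_Framing = (10 + 4·14 + 18)/6 = 84/6 = 14; σ²_Framing = ((18−10)/6)² = 1.778
te_Roofing = (2 + 4·3 + 10)/6 = 24/6 = 4; σ²_Roofing = ((10−2)/6)² = 1.778
te_Electrical rough-in = (3 + 4·4 + 5)/6 = 24/6 = 4; σ²_Electrical rough-in = ((5−3)/6)² = 0.111
te_Plumbing rough-in = (8 + 4·13 + 24)/6 = 84/6 = 14; σ²_Plumbing rough-in = ((24−8)/6)² = 7.111
te_HVAC install = (3 + 4·5 + 7)/6 = 30/6 = 5; σ²_HVAC install = ((7−3)/6)² = 0.444
te_Insulation = (9 + 4·12 + 15)/6 = 72/6 = 12; σ²_Insulation = ((15−9)/6)² = 1.000
te_Drywall = (1 + 4·3 + 11)/6 = 24/6 = 4; σ²_Drywall = ((11−1)/6)² = 2.778
te_Painting = (4 + 4·8 + 12)/6 = 48/6 = 8; σ²_Painting = ((12−4)/6)² = 1.778

Forward pass:
ES_Excavation = 0; EF_Excavation = 7
ES_Foundation = 0; EF_Foundation = 8
ES_Framing = max(EF_Excavation=7, EF_Foundation=8) = 8; EF_Framing = 8+14 = 22
ES_Roofing = 8; EF_Roofing = 8+4 = 12
ES_Electrical rough-in = 8; EF_Electrical rough-in = 8+4 = 12
ES_Plumbing rough-in = 12; EF_Plumbing rough-in = 12+14 = 26
ES_HVAC install = max(EF_Framing=22, EF_Electrical rough-in=12) = 22; EF_HVAC install = 22+5 = 27
ES_Insulation = 8; EF_Insulation = 8+12 = 20
ES_Drywall = max(EF_Electrical rough-in=12, EF_Insulation=20) = 20; EF_Drywall = 20+4 = 24
ES_Painting = max(EF_Roofing=12, EF_Plumbing rough-in=26, EF_HVAC install=27, EF_Drywall=24) = 27; EF_Painting = 27+8 = 35
Expected project duration μ = 35 days. Critical path: Foundation → Framing → HVAC install → Painting.

Variance along critical path = 1.000 + 1.778 + 0.444 + 1.778 = 5.000
σ = √5.000 = 2.236 days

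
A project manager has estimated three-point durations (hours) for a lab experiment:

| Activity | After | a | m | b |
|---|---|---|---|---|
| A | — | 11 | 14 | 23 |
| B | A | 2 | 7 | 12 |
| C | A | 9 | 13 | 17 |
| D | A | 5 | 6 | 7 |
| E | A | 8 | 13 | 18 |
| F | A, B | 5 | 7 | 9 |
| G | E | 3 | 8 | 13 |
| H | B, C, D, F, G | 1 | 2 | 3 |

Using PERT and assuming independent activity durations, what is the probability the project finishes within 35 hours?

te_A = (11 + 4·14 + 23)/6 = 90/6 = 15; σ²_A = ((23−11)/6)² = 4.000
te_B = (2 + 4·7 + 12)/6 = 42/6 = 7; σ²_B = ((12−2)/6)² = 2.778
te_C = (9 + 4·13 + 17)/6 = 78/6 = 13; σ²_C = ((17−9)/6)² = 1.778
te_D = (5 + 4·6 + 7)/6 = 36/6 = 6; σ²_D = ((7−5)/6)² = 0.111
te_E = (8 + 4·13 + 18)/6 = 78/6 = 13; σ²_E = ((18−8)/6)² = 2.778
te_F = (5 + 4·7 + 9)/6 = 42/6 = 7; σ²_F = ((9−5)/6)² = 0.444
te_G = (3 + 4·8 + 13)/6 = 48/6 = 8; σ²_G = ((13−3)/6)² = 2.778
te_H = (1 + 4·2 + 3)/6 = 12/6 = 2; σ²_H = ((3−1)/6)² = 0.111

Forward pass:
ES_A = 0; EF_A = 15
ES_B = 15; EF_B = 15+7 = 22
ES_C = 15; EF_C = 15+13 = 28
ES_D = 15; EF_D = 15+6 = 21
ES_E = 15; EF_E = 15+13 = 28
ES_F = max(EF_A=15, EF_B=22) = 22; EF_F = 22+7 = 29
ES_G = 28; EF_G = 28+8 = 36
ES_H = max(EF_B=22, EF_C=28, EF_D=21, EF_F=29, EF_G=36) = 36; EF_H = 36+2 = 38
Expected project duration μ = 38 hours. Critical path: A → E → G → H.

Variance along critical path = 4.000 + 2.778 + 2.778 + 0.111 = 9.667; σ = √9.667 = 3.109 hours.
Z = (35 − 38) / 3.109 = -0.965
P(T ≤ 35) = Φ(-0.965) ≈ 0.167

0.167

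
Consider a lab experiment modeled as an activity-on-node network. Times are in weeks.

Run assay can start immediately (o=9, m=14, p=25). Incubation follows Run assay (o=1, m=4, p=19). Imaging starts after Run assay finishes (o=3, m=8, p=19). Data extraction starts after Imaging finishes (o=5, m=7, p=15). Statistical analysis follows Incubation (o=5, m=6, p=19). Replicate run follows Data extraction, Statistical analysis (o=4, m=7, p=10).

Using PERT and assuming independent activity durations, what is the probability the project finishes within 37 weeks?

0.319

te_Run assay = (9 + 4·14 + 25)/6 = 90/6 = 15; σ²_Run assay = ((25−9)/6)² = 7.111
te_Incubation = (1 + 4·4 + 19)/6 = 36/6 = 6; σ²_Incubation = ((19−1)/6)² = 9.000
te_Imaging = (3 + 4·8 + 19)/6 = 54/6 = 9; σ²_Imaging = ((19−3)/6)² = 7.111
te_Data extraction = (5 + 4·7 + 15)/6 = 48/6 = 8; σ²_Data extraction = ((15−5)/6)² = 2.778
te_Statistical analysis = (5 + 4·6 + 19)/6 = 48/6 = 8; σ²_Statistical analysis = ((19−5)/6)² = 5.444
te_Replicate run = (4 + 4·7 + 10)/6 = 42/6 = 7; σ²_Replicate run = ((10−4)/6)² = 1.000

Forward pass:
ES_Run assay = 0; EF_Run assay = 15
ES_Incubation = 15; EF_Incubation = 15+6 = 21
ES_Imaging = 15; EF_Imaging = 15+9 = 24
ES_Data extraction = 24; EF_Data extraction = 24+8 = 32
ES_Statistical analysis = 21; EF_Statistical analysis = 21+8 = 29
ES_Replicate run = max(EF_Data extraction=32, EF_Statistical analysis=29) = 32; EF_Replicate run = 32+7 = 39
Expected project duration μ = 39 weeks. Critical path: Run assay → Imaging → Data extraction → Replicate run.

Variance along critical path = 7.111 + 7.111 + 2.778 + 1.000 = 18.000; σ = √18.000 = 4.243 weeks.
Z = (37 − 39) / 4.243 = -0.471
P(T ≤ 37) = Φ(-0.471) ≈ 0.319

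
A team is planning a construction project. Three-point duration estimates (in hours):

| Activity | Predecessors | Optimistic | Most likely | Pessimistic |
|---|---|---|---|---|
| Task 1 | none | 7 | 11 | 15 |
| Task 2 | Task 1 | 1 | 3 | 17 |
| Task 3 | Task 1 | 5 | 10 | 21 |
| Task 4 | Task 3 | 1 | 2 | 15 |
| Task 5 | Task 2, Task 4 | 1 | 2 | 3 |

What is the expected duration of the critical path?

28 hours

te_Task 1 = (7 + 4·11 + 15)/6 = 66/6 = 11
te_Task 2 = (1 + 4·3 + 17)/6 = 30/6 = 5
te_Task 3 = (5 + 4·10 + 21)/6 = 66/6 = 11
te_Task 4 = (1 + 4·2 + 15)/6 = 24/6 = 4
te_Task 5 = (1 + 4·2 + 3)/6 = 12/6 = 2

Forward pass:
ES_Task 1 = 0; EF_Task 1 = 11
ES_Task 2 = 11; EF_Task 2 = 11+5 = 16
ES_Task 3 = 11; EF_Task 3 = 11+11 = 22
ES_Task 4 = 22; EF_Task 4 = 22+4 = 26
ES_Task 5 = max(EF_Task 2=16, EF_Task 4=26) = 26; EF_Task 5 = 26+2 = 28
Expected project duration μ = 28 hours. Critical path: Task 1 → Task 3 → Task 4 → Task 5.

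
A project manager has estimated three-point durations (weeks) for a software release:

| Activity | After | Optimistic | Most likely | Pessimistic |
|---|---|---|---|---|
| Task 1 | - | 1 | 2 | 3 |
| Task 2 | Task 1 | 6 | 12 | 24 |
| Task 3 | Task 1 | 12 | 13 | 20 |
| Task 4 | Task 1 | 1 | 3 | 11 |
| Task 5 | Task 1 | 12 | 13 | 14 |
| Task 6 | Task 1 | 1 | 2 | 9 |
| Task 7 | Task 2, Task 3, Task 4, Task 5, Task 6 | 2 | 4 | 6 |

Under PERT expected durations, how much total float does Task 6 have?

11 weeks

te_Task 1 = (1 + 4·2 + 3)/6 = 12/6 = 2
te_Task 2 = (6 + 4·12 + 24)/6 = 78/6 = 13
te_Task 3 = (12 + 4·13 + 20)/6 = 84/6 = 14
te_Task 4 = (1 + 4·3 + 11)/6 = 24/6 = 4
te_Task 5 = (12 + 4·13 + 14)/6 = 78/6 = 13
te_Task 6 = (1 + 4·2 + 9)/6 = 18/6 = 3
te_Task 7 = (2 + 4·4 + 6)/6 = 24/6 = 4

Forward pass:
ES_Task 1 = 0; EF_Task 1 = 2
ES_Task 2 = 2; EF_Task 2 = 2+13 = 15
ES_Task 3 = 2; EF_Task 3 = 2+14 = 16
ES_Task 4 = 2; EF_Task 4 = 2+4 = 6
ES_Task 5 = 2; EF_Task 5 = 2+13 = 15
ES_Task 6 = 2; EF_Task 6 = 2+3 = 5
ES_Task 7 = max(EF_Task 2=15, EF_Task 3=16, EF_Task 4=6, EF_Task 5=15, EF_Task 6=5) = 16; EF_Task 7 = 16+4 = 20
Expected project duration μ = 20 weeks. Critical path: Task 1 → Task 3 → Task 7.

Backward pass:
LF_Task 7 = 20; LS_Task 7 = 20−4 = 16
LF_Task 6 = LS_Task 7 = 16; LS_Task 6 = 16−3 = 13
LF_Task 5 = LS_Task 7 = 16; LS_Task 5 = 16−13 = 3
LF_Task 4 = LS_Task 7 = 16; LS_Task 4 = 16−4 = 12
LF_Task 3 = LS_Task 7 = 16; LS_Task 3 = 16−14 = 2
LF_Task 2 = LS_Task 7 = 16; LS_Task 2 = 16−13 = 3
LF_Task 1 = min(LS_Task 2=3, LS_Task 3=2, LS_Task 4=12, LS_Task 5=3, LS_Task 6=13) = 2; LS_Task 1 = 2−2 = 0
Slack_Task 6 = LS_Task 6 − ES_Task 6 = 13 − 2 = 11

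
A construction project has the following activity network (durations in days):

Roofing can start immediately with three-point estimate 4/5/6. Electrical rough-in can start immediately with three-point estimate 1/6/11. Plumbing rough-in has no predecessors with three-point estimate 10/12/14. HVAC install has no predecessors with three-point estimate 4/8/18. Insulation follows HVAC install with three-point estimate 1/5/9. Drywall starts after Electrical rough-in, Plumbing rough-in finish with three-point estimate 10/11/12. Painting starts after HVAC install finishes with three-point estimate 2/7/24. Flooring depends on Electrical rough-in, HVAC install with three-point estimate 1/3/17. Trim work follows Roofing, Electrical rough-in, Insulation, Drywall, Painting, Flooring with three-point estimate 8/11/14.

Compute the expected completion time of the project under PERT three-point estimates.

34 days

te_Roofing = (4 + 4·5 + 6)/6 = 30/6 = 5
te_Electrical rough-in = (1 + 4·6 + 11)/6 = 36/6 = 6
te_Plumbing rough-in = (10 + 4·12 + 14)/6 = 72/6 = 12
te_HVAC install = (4 + 4·8 + 18)/6 = 54/6 = 9
te_Insulation = (1 + 4·5 + 9)/6 = 30/6 = 5
te_Drywall = (10 + 4·11 + 12)/6 = 66/6 = 11
te_Painting = (2 + 4·7 + 24)/6 = 54/6 = 9
te_Flooring = (1 + 4·3 + 17)/6 = 30/6 = 5
te_Trim work = (8 + 4·11 + 14)/6 = 66/6 = 11

Forward pass:
ES_Roofing = 0; EF_Roofing = 5
ES_Electrical rough-in = 0; EF_Electrical rough-in = 6
ES_Plumbing rough-in = 0; EF_Plumbing rough-in = 12
ES_HVAC install = 0; EF_HVAC install = 9
ES_Insulation = 9; EF_Insulation = 9+5 = 14
ES_Drywall = max(EF_Electrical rough-in=6, EF_Plumbing rough-in=12) = 12; EF_Drywall = 12+11 = 23
ES_Painting = 9; EF_Painting = 9+9 = 18
ES_Flooring = max(EF_Electrical rough-in=6, EF_HVAC install=9) = 9; EF_Flooring = 9+5 = 14
ES_Trim work = max(EF_Roofing=5, EF_Electrical rough-in=6, EF_Insulation=14, EF_Drywall=23, EF_Painting=18, EF_Flooring=14) = 23; EF_Trim work = 23+11 = 34
Expected project duration μ = 34 days. Critical path: Plumbing rough-in → Drywall → Trim work.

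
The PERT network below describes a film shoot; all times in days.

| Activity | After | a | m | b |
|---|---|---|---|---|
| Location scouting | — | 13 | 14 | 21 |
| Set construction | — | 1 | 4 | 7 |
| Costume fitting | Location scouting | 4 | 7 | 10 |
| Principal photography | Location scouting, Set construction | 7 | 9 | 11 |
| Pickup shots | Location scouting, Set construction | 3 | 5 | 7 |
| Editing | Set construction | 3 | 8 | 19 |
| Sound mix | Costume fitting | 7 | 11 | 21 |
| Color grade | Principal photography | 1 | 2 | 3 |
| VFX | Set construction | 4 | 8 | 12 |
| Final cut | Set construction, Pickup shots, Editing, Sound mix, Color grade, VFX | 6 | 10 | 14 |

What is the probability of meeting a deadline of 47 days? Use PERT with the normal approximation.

0.829

te_Location scouting = (13 + 4·14 + 21)/6 = 90/6 = 15; σ²_Location scouting = ((21−13)/6)² = 1.778
te_Set construction = (1 + 4·4 + 7)/6 = 24/6 = 4; σ²_Set construction = ((7−1)/6)² = 1.000
te_Costume fitting = (4 + 4·7 + 10)/6 = 42/6 = 7; σ²_Costume fitting = ((10−4)/6)² = 1.000
te_Principal photography = (7 + 4·9 + 11)/6 = 54/6 = 9; σ²_Principal photography = ((11−7)/6)² = 0.444
te_Pickup shots = (3 + 4·5 + 7)/6 = 30/6 = 5; σ²_Pickup shots = ((7−3)/6)² = 0.444
te_Editing = (3 + 4·8 + 19)/6 = 54/6 = 9; σ²_Editing = ((19−3)/6)² = 7.111
te_Sound mix = (7 + 4·11 + 21)/6 = 72/6 = 12; σ²_Sound mix = ((21−7)/6)² = 5.444
te_Color grade = (1 + 4·2 + 3)/6 = 12/6 = 2; σ²_Color grade = ((3−1)/6)² = 0.111
te_VFX = (4 + 4·8 + 12)/6 = 48/6 = 8; σ²_VFX = ((12−4)/6)² = 1.778
te_Final cut = (6 + 4·10 + 14)/6 = 60/6 = 10; σ²_Final cut = ((14−6)/6)² = 1.778

Forward pass:
ES_Location scouting = 0; EF_Location scouting = 15
ES_Set construction = 0; EF_Set construction = 4
ES_Costume fitting = 15; EF_Costume fitting = 15+7 = 22
ES_Principal photography = max(EF_Location scouting=15, EF_Set construction=4) = 15; EF_Principal photography = 15+9 = 24
ES_Pickup shots = max(EF_Location scouting=15, EF_Set construction=4) = 15; EF_Pickup shots = 15+5 = 20
ES_Editing = 4; EF_Editing = 4+9 = 13
ES_Sound mix = 22; EF_Sound mix = 22+12 = 34
ES_Color grade = 24; EF_Color grade = 24+2 = 26
ES_VFX = 4; EF_VFX = 4+8 = 12
ES_Final cut = max(EF_Set construction=4, EF_Pickup shots=20, EF_Editing=13, EF_Sound mix=34, EF_Color grade=26, EF_VFX=12) = 34; EF_Final cut = 34+10 = 44
Expected project duration μ = 44 days. Critical path: Location scouting → Costume fitting → Sound mix → Final cut.

Variance along critical path = 1.778 + 1.000 + 5.444 + 1.778 = 10.000; σ = √10.000 = 3.162 days.
Z = (47 − 44) / 3.162 = 0.949
P(T ≤ 47) = Φ(0.949) ≈ 0.829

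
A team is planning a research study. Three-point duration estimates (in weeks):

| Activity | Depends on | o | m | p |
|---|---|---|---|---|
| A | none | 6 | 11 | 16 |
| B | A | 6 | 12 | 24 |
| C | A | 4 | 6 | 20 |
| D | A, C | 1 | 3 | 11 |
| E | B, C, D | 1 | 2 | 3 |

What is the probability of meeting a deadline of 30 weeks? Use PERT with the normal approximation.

0.877

te_A = (6 + 4·11 + 16)/6 = 66/6 = 11; σ²_A = ((16−6)/6)² = 2.778
te_B = (6 + 4·12 + 24)/6 = 78/6 = 13; σ²_B = ((24−6)/6)² = 9.000
te_C = (4 + 4·6 + 20)/6 = 48/6 = 8; σ²_C = ((20−4)/6)² = 7.111
te_D = (1 + 4·3 + 11)/6 = 24/6 = 4; σ²_D = ((11−1)/6)² = 2.778
te_E = (1 + 4·2 + 3)/6 = 12/6 = 2; σ²_E = ((3−1)/6)² = 0.111

Forward pass:
ES_A = 0; EF_A = 11
ES_B = 11; EF_B = 11+13 = 24
ES_C = 11; EF_C = 11+8 = 19
ES_D = max(EF_A=11, EF_C=19) = 19; EF_D = 19+4 = 23
ES_E = max(EF_B=24, EF_C=19, EF_D=23) = 24; EF_E = 24+2 = 26
Expected project duration μ = 26 weeks. Critical path: A → B → E.

Variance along critical path = 2.778 + 9.000 + 0.111 = 11.889; σ = √11.889 = 3.448 weeks.
Z = (30 − 26) / 3.448 = 1.160
P(T ≤ 30) = Φ(1.160) ≈ 0.877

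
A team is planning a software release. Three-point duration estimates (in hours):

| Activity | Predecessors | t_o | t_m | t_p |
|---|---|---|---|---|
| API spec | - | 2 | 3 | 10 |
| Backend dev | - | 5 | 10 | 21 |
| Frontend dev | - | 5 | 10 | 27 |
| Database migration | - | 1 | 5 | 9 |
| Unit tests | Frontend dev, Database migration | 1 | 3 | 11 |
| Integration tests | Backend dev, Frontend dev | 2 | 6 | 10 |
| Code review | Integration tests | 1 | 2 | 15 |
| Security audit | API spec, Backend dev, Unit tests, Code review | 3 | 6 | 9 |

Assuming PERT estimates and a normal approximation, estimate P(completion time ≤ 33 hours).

0.859

te_API spec = (2 + 4·3 + 10)/6 = 24/6 = 4; σ²_API spec = ((10−2)/6)² = 1.778
te_Backend dev = (5 + 4·10 + 21)/6 = 66/6 = 11; σ²_Backend dev = ((21−5)/6)² = 7.111
te_Frontend dev = (5 + 4·10 + 27)/6 = 72/6 = 12; σ²_Frontend dev = ((27−5)/6)² = 13.444
te_Database migration = (1 + 4·5 + 9)/6 = 30/6 = 5; σ²_Database migration = ((9−1)/6)² = 1.778
te_Unit tests = (1 + 4·3 + 11)/6 = 24/6 = 4; σ²_Unit tests = ((11−1)/6)² = 2.778
te_Integration tests = (2 + 4·6 + 10)/6 = 36/6 = 6; σ²_Integration tests = ((10−2)/6)² = 1.778
te_Code review = (1 + 4·2 + 15)/6 = 24/6 = 4; σ²_Code review = ((15−1)/6)² = 5.444
te_Security audit = (3 + 4·6 + 9)/6 = 36/6 = 6; σ²_Security audit = ((9−3)/6)² = 1.000

Forward pass:
ES_API spec = 0; EF_API spec = 4
ES_Backend dev = 0; EF_Backend dev = 11
ES_Frontend dev = 0; EF_Frontend dev = 12
ES_Database migration = 0; EF_Database migration = 5
ES_Unit tests = max(EF_Frontend dev=12, EF_Database migration=5) = 12; EF_Unit tests = 12+4 = 16
ES_Integration tests = max(EF_Backend dev=11, EF_Frontend dev=12) = 12; EF_Integration tests = 12+6 = 18
ES_Code review = 18; EF_Code review = 18+4 = 22
ES_Security audit = max(EF_API spec=4, EF_Backend dev=11, EF_Unit tests=16, EF_Code review=22) = 22; EF_Security audit = 22+6 = 28
Expected project duration μ = 28 hours. Critical path: Frontend dev → Integration tests → Code review → Security audit.

Variance along critical path = 13.444 + 1.778 + 5.444 + 1.000 = 21.667; σ = √21.667 = 4.655 hours.
Z = (33 − 28) / 4.655 = 1.074
P(T ≤ 33) = Φ(1.074) ≈ 0.859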